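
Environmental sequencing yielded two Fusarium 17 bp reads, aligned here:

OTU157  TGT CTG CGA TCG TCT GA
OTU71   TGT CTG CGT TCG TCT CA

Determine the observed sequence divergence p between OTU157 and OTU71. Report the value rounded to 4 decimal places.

Mismatches occur at site 9 (A/T), site 16 (G/C).
There are 2 differences over 17 sites, so p = 2/17 = 0.1176.

0.1176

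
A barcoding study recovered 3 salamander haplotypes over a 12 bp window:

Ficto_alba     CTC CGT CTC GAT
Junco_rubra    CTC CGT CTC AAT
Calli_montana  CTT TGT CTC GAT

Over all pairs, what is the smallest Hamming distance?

Pairwise Hamming distances:
  Ficto_alba vs Junco_rubra: 1
  Ficto_alba vs Calli_montana: 2
  Junco_rubra vs Calli_montana: 3
The smallest is 1, between Ficto_alba and Junco_rubra.

1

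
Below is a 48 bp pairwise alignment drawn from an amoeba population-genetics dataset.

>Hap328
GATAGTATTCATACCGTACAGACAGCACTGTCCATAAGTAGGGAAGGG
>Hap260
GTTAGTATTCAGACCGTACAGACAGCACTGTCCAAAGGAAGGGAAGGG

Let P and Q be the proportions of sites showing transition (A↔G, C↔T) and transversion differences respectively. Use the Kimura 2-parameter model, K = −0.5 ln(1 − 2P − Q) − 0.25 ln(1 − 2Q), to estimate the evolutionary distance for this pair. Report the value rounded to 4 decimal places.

0.1123

Mismatches occur at site 2 (A↔T, transversion), site 12 (T↔G, transversion), site 35 (T↔A, transversion), site 37 (A↔G, transition), site 39 (T↔A, transversion).
Of the 5 differences, 1 transition and 4 transversions over 48 sites: P = 1/48 = 0.020833, Q = 4/48 = 0.083333.
d = −0.5·ln(0.875001) − 0.25·ln(0.833334) = −0.5·(-0.133530) − 0.25·(-0.182321) = 0.1123.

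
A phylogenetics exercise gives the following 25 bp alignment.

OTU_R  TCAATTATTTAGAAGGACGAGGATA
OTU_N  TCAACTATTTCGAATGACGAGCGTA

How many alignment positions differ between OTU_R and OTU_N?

5

Mismatches occur at site 5 (T↔C), site 11 (A↔C), site 15 (G↔T), site 22 (G↔C), site 23 (A↔G).
That gives 5 mismatches out of 25 aligned sites, so the Hamming distance is 5.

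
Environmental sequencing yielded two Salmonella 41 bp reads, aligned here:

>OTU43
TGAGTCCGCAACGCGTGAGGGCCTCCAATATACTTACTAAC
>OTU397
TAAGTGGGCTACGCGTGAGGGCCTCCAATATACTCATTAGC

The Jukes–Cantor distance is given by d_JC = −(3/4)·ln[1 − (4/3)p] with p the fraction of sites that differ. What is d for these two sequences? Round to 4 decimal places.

The sequences differ at positions 2 (G/A), 6 (C/G), 7 (C/G), 10 (A/T), 35 (T/C), 37 (C/T), 40 (A/G).
p = 7/41 = 0.170732.
d = −0.75 · ln(1 − (4/3)·0.170732) = −0.75 · ln(0.772357) = −0.75 · (-0.258308) = 0.1937.

0.1937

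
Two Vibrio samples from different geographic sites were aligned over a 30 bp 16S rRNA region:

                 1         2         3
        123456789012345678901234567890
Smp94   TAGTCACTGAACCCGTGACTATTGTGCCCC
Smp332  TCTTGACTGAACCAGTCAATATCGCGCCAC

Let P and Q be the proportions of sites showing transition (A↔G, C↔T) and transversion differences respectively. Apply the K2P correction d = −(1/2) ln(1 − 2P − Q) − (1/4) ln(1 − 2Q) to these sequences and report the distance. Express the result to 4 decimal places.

The sequences differ at positions 2 (A/C, transversion), 3 (G/T, transversion), 5 (C/G, transversion), 14 (C/A, transversion), 17 (G/C, transversion), 19 (C/A, transversion), 23 (T/C, transition), 25 (T/C, transition), 29 (C/A, transversion).
Of the 9 differences, 2 transitions and 7 transversions over 30 sites: P = 2/30 = 0.066667, Q = 7/30 = 0.233333.
d = −0.5·ln(0.633333) − 0.25·ln(0.533334) = −0.5·(-0.456759) − 0.25·(-0.628607) = 0.3855.

0.3855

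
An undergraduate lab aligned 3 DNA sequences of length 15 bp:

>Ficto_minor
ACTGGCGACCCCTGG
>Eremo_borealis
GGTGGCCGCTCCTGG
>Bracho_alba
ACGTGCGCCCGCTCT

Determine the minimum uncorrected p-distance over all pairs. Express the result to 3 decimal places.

Pairwise Hamming distances:
  Ficto_minor vs Eremo_borealis: 5
  Ficto_minor vs Bracho_alba: 6
  Eremo_borealis vs Bracho_alba: 10
The smallest is 5 mismatches, between Ficto_minor and Eremo_borealis; p = 5/15 = 0.333.

0.333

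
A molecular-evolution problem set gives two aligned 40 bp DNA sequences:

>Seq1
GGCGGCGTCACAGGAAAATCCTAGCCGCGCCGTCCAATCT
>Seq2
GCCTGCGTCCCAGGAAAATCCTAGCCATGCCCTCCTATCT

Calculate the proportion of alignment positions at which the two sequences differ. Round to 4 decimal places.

The sequences differ at positions 2 (G/C), 4 (G/T), 10 (A/C), 27 (G/A), 28 (C/T), 32 (G/C), 36 (A/T).
There are 7 differences over 40 sites, so p = 7/40 = 0.1750.

0.1750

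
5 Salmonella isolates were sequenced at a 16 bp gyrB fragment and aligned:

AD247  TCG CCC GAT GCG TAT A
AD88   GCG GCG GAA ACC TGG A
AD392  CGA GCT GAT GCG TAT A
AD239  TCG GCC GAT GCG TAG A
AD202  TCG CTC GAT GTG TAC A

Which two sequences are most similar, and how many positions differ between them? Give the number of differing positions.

Pairwise Hamming distances:
  AD247 vs AD88: 8
  AD247 vs AD392: 5
  AD247 vs AD239: 2
  AD247 vs AD202: 3
  AD88 vs AD392: 9
  AD88 vs AD239: 6
  AD88 vs AD202: 10
  AD392 vs AD239: 5
  AD392 vs AD202: 8
  AD239 vs AD202: 4
The smallest is 2, between AD247 and AD239.

2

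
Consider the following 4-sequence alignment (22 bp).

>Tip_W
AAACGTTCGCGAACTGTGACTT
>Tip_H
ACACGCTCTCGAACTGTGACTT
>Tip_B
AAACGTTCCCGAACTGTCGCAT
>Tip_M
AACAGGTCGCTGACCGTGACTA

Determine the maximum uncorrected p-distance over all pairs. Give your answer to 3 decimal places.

Pairwise Hamming distances:
  Tip_W vs Tip_H: 3
  Tip_W vs Tip_B: 4
  Tip_W vs Tip_M: 7
  Tip_H vs Tip_B: 6
  Tip_H vs Tip_M: 9
  Tip_B vs Tip_M: 11
The largest is 11 mismatches, between Tip_B and Tip_M; p = 11/22 = 0.500.

0.500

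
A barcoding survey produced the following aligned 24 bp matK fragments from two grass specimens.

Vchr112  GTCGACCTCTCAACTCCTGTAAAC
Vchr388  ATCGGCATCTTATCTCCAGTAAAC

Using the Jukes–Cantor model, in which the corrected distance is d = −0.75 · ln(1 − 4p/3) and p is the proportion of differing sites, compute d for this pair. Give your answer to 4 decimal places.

Mismatches occur at site 1 (G↔A), site 5 (A↔G), site 7 (C↔A), site 11 (C↔T), site 13 (A↔T), site 18 (T↔A).
p = 6/24 = 0.250000.
d = −0.75 · ln(1 − (4/3)·0.250000) = −0.75 · ln(0.666667) = −0.75 · (-0.405465) = 0.3041.

0.3041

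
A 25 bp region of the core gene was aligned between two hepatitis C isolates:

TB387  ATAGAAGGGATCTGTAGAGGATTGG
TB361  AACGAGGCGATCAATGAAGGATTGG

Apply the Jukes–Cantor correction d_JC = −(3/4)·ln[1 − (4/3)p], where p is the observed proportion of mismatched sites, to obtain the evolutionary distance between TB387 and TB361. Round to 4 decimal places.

Differing sites — 2:T/A; 3:A/C; 6:A/G; 8:G/C; 13:T/A; 14:G/A; 16:A/G; 17:G/A.
p = 8/25 = 0.320000.
d = −0.75 · ln(1 − (4/3)·0.320000) = −0.75 · ln(0.573333) = −0.75 · (-0.556289) = 0.4172.

0.4172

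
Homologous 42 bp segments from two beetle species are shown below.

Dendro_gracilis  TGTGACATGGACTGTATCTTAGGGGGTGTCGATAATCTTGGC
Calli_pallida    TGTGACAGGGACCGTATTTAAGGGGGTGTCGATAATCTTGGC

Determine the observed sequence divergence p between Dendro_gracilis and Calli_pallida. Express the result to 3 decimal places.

Differing sites — 8:T/G; 13:T/C; 18:C/T; 20:T/A.
There are 4 differences over 42 sites, so p = 4/42 = 0.095.

0.095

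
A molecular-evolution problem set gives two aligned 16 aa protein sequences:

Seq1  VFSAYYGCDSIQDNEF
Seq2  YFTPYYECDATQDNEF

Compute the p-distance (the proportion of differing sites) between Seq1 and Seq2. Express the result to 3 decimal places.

0.375

Differing sites — 1:V/Y; 3:S/T; 4:A/P; 7:G/E; 10:S/A; 11:I/T.
There are 6 differences over 16 sites, so p = 6/16 = 0.375.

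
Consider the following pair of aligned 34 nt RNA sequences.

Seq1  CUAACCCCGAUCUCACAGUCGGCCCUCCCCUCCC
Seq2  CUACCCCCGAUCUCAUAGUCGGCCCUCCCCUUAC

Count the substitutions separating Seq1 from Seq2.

Mismatches occur at site 4 (A→C), site 16 (C→U), site 32 (C→U), site 33 (C→A).
That gives 4 mismatches out of 34 aligned sites, so the Hamming distance is 4.

4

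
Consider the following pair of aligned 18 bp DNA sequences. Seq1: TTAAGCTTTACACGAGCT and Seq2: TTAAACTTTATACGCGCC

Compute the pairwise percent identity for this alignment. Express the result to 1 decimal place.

The sequences differ at positions 5 (G/A), 11 (C/T), 15 (A/C), 18 (T/C).
14 of the 18 sites match, so the percent identity is 14/18 × 100 = 77.8%.

77.8%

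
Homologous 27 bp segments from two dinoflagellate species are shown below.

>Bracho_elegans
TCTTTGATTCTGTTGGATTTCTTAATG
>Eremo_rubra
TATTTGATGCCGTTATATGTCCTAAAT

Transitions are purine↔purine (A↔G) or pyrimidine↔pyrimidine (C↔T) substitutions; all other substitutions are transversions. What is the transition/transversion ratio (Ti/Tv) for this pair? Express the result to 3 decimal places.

The sequences differ at positions 2 (C/A, transversion), 9 (T/G, transversion), 11 (T/C, transition), 15 (G/A, transition), 16 (G/T, transversion), 19 (T/G, transversion), 22 (T/C, transition), 26 (T/A, transversion), 27 (G/T, transversion).
Of the 9 differences, 3 transitions and 6 transversions, so Ti/Tv = 3/6 = 0.500.

0.500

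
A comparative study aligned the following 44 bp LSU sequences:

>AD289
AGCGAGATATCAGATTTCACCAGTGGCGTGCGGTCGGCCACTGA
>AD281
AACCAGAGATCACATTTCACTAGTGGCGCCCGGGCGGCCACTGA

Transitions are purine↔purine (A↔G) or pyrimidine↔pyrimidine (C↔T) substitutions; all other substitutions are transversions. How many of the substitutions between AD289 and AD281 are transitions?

Differing sites — 2:G/A (Ti); 4:G/C (Tv); 8:T/G (Tv); 13:G/C (Tv); 21:C/T (Ti); 29:T/C (Ti); 30:G/C (Tv); 34:T/G (Tv).
Of the 8 differences, 3 transitions and 5 transversions, so the answer is 3.

3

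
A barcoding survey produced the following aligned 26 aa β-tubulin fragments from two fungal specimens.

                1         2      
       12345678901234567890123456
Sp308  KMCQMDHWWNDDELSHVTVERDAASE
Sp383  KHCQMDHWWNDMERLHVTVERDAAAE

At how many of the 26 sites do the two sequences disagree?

5

The sequences differ at positions 2 (M/H), 12 (D/M), 14 (L/R), 15 (S/L), 25 (S/A).
That gives 5 mismatches out of 26 aligned sites, so the Hamming distance is 5.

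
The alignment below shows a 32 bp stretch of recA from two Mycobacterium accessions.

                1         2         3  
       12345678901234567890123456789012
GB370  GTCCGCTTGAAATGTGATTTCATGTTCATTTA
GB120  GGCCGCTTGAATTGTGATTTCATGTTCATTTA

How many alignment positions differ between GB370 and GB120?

2

Mismatches occur at site 2 (T↔G), site 12 (A↔T).
That gives 2 mismatches out of 32 aligned sites, so the Hamming distance is 2.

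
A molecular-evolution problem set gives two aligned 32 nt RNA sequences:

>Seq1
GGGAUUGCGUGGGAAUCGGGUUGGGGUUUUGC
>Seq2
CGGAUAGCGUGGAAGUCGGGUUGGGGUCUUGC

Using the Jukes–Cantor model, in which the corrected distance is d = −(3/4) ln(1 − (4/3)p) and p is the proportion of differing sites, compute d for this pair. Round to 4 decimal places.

Differing sites — 1:G/C; 6:U/A; 13:G/A; 15:A/G; 28:U/C.
p = 5/32 = 0.156250.
d = −0.75 · ln(1 − (4/3)·0.156250) = −0.75 · ln(0.791667) = −0.75 · (-0.233614) = 0.1752.

0.1752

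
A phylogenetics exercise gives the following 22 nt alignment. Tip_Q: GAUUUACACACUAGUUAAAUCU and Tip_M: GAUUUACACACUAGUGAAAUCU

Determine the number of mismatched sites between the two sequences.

A single mismatch occurs at site 16 (U↔G).
That gives 1 mismatch out of 22 aligned sites, so the Hamming distance is 1.

1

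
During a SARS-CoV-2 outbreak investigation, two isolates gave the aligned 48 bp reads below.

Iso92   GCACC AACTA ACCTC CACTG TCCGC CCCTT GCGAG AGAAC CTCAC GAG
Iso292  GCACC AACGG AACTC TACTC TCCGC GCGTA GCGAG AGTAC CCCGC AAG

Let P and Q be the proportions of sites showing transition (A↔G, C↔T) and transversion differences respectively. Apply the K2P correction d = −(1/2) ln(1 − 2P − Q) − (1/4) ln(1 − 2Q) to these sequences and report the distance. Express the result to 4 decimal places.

0.3048

The sequences differ at positions 9 (T/G, transversion), 10 (A/G, transition), 12 (C/A, transversion), 16 (C/T, transition), 20 (G/C, transversion), 26 (C/G, transversion), 28 (C/G, transversion), 30 (T/A, transversion), 38 (A/T, transversion), 42 (T/C, transition), 44 (A/G, transition), 46 (G/A, transition).
Of the 12 differences, 5 transitions and 7 transversions over 48 sites: P = 5/48 = 0.104167, Q = 7/48 = 0.145833.
d = −0.5·ln(0.645833) − 0.25·ln(0.708334) = −0.5·(-0.437214) − 0.25·(-0.344840) = 0.3048.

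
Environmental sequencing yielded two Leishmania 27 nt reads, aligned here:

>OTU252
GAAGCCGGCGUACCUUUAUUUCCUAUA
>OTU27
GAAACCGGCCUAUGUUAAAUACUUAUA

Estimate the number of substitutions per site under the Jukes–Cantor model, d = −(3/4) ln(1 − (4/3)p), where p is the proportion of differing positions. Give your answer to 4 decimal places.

Mismatches occur at site 4 (G/A), site 10 (G/C), site 13 (C/U), site 14 (C/G), site 17 (U/A), site 19 (U/A), site 21 (U/A), site 23 (C/U).
p = 8/27 = 0.296296.
d = −0.75 · ln(1 − (4/3)·0.296296) = −0.75 · ln(0.604939) = −0.75 · (-0.502628) = 0.3770.

0.3770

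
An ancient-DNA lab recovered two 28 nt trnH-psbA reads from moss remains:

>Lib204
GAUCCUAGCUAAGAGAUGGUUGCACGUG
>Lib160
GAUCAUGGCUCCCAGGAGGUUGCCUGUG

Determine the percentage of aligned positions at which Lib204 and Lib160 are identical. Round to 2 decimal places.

67.86%

Mismatches occur at site 5 (C→A), site 7 (A→G), site 11 (A→C), site 12 (A→C), site 13 (G→C), site 16 (A→G), site 17 (U→A), site 24 (A→C), site 25 (C→U).
19 of the 28 sites match, so the percent identity is 19/28 × 100 = 67.86%.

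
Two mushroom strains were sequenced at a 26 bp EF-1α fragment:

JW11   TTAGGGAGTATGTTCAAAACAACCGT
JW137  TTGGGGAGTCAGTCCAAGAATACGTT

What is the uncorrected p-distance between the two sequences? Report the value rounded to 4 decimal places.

Differing sites — 3:A/G; 10:A/C; 11:T/A; 14:T/C; 18:A/G; 20:C/A; 21:A/T; 24:C/G; 25:G/T.
There are 9 differences over 26 sites, so p = 9/26 = 0.3462.

0.3462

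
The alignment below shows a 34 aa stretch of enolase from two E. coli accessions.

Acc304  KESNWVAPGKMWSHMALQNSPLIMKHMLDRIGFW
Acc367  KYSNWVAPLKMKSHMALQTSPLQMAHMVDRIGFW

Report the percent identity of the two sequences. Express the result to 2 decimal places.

79.41%

The sequences differ at positions 2 (E/Y), 9 (G/L), 12 (W/K), 19 (N/T), 23 (I/Q), 25 (K/A), 28 (L/V).
27 of the 34 sites match, so the percent identity is 27/34 × 100 = 79.41%.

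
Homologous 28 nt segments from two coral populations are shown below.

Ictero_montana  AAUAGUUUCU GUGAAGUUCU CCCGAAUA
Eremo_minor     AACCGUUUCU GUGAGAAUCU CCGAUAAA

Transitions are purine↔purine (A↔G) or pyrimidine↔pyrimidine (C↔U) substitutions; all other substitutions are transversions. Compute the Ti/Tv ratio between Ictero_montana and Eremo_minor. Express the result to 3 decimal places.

Mismatches occur at site 3 (U→C, transition), site 4 (A→C, transversion), site 15 (A→G, transition), site 16 (G→A, transition), site 17 (U→A, transversion), site 23 (C→G, transversion), site 24 (G→A, transition), site 25 (A→U, transversion), site 27 (U→A, transversion).
Of the 9 differences, 4 transitions and 5 transversions, so Ti/Tv = 4/5 = 0.800.

0.800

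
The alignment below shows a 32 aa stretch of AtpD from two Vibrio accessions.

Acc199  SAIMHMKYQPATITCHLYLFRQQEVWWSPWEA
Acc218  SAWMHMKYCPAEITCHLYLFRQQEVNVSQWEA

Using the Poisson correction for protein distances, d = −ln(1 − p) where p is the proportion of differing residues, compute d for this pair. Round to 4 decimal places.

0.2076

The sequences differ at positions 3 (I/W), 9 (Q/C), 12 (T/E), 26 (W/N), 27 (W/V), 29 (P/Q).
p = 6/32 = 0.187500.
d = −ln(1 − 0.187500) = −ln(0.812500) = 0.2076.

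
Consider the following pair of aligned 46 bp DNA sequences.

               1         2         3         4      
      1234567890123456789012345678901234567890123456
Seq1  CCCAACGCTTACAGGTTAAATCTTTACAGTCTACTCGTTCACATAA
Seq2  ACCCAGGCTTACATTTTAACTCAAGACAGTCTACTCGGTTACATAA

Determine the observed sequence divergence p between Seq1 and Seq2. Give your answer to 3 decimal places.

0.239

Differing sites — 1:C/A; 4:A/C; 6:C/G; 14:G/T; 15:G/T; 20:A/C; 23:T/A; 24:T/A; 25:T/G; 38:T/G; 40:C/T.
There are 11 differences over 46 sites, so p = 11/46 = 0.239.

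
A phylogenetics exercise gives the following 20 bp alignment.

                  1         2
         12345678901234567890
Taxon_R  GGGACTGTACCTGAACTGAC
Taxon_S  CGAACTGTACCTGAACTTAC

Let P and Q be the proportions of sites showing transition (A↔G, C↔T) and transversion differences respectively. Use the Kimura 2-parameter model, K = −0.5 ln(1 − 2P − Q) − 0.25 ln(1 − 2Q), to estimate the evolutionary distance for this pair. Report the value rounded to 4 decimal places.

0.1674

The sequences differ at positions 1 (G/C, transversion), 3 (G/A, transition), 18 (G/T, transversion).
Of the 3 differences, 1 transition and 2 transversions over 20 sites: P = 1/20 = 0.050000, Q = 2/20 = 0.100000.
d = −0.5·ln(0.800000) − 0.25·ln(0.800000) = −0.5·(-0.223144) − 0.25·(-0.223144) = 0.1674.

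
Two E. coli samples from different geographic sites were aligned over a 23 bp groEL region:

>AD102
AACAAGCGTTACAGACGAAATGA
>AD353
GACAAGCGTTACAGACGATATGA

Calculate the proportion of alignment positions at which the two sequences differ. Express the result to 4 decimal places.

0.0870

Mismatches occur at site 1 (A↔G), site 19 (A↔T).
There are 2 differences over 23 sites, so p = 2/23 = 0.0870.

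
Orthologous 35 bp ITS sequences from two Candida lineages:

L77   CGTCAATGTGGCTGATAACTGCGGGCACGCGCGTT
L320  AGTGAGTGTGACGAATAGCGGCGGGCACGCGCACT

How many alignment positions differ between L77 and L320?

10

The sequences differ at positions 1 (C/A), 4 (C/G), 6 (A/G), 11 (G/A), 13 (T/G), 14 (G/A), 18 (A/G), 20 (T/G), 33 (G/A), 34 (T/C).
That gives 10 mismatches out of 35 aligned sites, so the Hamming distance is 10.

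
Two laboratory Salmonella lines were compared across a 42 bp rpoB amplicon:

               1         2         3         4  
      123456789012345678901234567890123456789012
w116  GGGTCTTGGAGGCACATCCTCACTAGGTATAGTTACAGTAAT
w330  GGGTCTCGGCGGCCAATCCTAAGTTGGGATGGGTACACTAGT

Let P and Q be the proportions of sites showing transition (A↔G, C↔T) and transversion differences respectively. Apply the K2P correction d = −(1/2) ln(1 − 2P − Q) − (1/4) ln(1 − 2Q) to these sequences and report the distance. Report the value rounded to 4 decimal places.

The sequences differ at positions 7 (T/C, transition), 10 (A/C, transversion), 14 (A/C, transversion), 15 (C/A, transversion), 21 (C/A, transversion), 23 (C/G, transversion), 25 (A/T, transversion), 28 (T/G, transversion), 31 (A/G, transition), 33 (T/G, transversion), 38 (G/C, transversion), 41 (A/G, transition).
Of the 12 differences, 3 transitions and 9 transversions over 42 sites: P = 3/42 = 0.071429, Q = 9/42 = 0.214286.
d = −0.5·ln(0.642856) − 0.25·ln(0.571428) = −0.5·(-0.441835) − 0.25·(-0.559617) = 0.3608.

0.3608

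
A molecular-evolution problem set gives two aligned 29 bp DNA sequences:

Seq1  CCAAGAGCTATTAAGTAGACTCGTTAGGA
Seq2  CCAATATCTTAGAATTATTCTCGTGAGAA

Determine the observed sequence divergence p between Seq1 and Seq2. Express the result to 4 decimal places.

The sequences differ at positions 5 (G/T), 7 (G/T), 10 (A/T), 11 (T/A), 12 (T/G), 15 (G/T), 18 (G/T), 19 (A/T), 25 (T/G), 28 (G/A).
There are 10 differences over 29 sites, so p = 10/29 = 0.3448.

0.3448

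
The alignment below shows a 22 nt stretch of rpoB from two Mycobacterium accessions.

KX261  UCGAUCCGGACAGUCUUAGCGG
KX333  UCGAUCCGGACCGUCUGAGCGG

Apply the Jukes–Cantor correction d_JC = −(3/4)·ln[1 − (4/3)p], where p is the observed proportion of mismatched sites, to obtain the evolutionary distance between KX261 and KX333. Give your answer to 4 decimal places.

The sequences differ at positions 12 (A/C), 17 (U/G).
p = 2/22 = 0.090909.
d = −0.75 · ln(1 − (4/3)·0.090909) = −0.75 · ln(0.878788) = −0.75 · (-0.129212) = 0.0969.

0.0969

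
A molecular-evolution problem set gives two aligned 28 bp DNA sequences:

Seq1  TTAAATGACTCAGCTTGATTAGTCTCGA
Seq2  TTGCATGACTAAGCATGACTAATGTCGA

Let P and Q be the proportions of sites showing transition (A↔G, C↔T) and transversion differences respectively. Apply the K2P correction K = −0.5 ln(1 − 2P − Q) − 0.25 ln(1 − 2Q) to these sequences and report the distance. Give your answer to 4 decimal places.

0.3050

The sequences differ at positions 3 (A/G, transition), 4 (A/C, transversion), 11 (C/A, transversion), 15 (T/A, transversion), 19 (T/C, transition), 22 (G/A, transition), 24 (C/G, transversion).
Of the 7 differences, 3 transitions and 4 transversions over 28 sites: P = 3/28 = 0.107143, Q = 4/28 = 0.142857.
d = −0.5·ln(0.642857) − 0.25·ln(0.714286) = −0.5·(-0.441833) − 0.25·(-0.336472) = 0.3050.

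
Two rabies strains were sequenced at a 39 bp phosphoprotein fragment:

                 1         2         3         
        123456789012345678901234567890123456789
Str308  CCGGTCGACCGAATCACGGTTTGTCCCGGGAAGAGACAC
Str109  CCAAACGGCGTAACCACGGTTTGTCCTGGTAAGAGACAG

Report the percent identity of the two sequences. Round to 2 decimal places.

74.36%

Mismatches occur at site 3 (G/A), site 4 (G/A), site 5 (T/A), site 8 (A/G), site 10 (C/G), site 11 (G/T), site 14 (T/C), site 27 (C/T), site 30 (G/T), site 39 (C/G).
29 of the 39 sites match, so the percent identity is 29/39 × 100 = 74.36%.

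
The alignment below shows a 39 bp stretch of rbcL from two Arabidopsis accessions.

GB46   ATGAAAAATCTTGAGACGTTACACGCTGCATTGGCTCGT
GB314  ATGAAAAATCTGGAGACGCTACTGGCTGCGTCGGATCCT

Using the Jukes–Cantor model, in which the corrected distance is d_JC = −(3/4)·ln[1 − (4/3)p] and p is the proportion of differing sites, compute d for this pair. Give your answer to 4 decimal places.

0.2396

Differing sites — 12:T/G; 19:T/C; 23:A/T; 24:C/G; 30:A/G; 32:T/C; 35:C/A; 38:G/C.
p = 8/39 = 0.205128.
d = −0.75 · ln(1 − (4/3)·0.205128) = −0.75 · ln(0.726496) = −0.75 · (-0.319522) = 0.2396.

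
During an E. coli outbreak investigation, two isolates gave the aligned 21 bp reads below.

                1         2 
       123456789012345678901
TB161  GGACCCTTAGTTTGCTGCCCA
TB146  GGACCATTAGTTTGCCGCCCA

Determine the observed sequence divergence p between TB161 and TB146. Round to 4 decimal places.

0.0952

Differing sites — 6:C/A; 16:T/C.
There are 2 differences over 21 sites, so p = 2/21 = 0.0952.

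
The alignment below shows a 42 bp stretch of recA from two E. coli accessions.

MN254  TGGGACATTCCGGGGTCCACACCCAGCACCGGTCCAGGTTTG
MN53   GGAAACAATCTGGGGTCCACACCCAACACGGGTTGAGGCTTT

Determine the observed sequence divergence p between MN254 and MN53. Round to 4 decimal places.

Differing sites — 1:T/G; 3:G/A; 4:G/A; 8:T/A; 11:C/T; 26:G/A; 30:C/G; 34:C/T; 35:C/G; 39:T/C; 42:G/T.
There are 11 differences over 42 sites, so p = 11/42 = 0.2619.

0.2619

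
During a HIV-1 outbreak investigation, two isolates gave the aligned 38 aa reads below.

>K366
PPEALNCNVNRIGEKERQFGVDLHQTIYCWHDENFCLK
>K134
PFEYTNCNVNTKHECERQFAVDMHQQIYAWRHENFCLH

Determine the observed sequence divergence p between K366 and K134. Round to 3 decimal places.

Differing sites — 2:P/F; 4:A/Y; 5:L/T; 11:R/T; 12:I/K; 13:G/H; 15:K/C; 20:G/A; 23:L/M; 26:T/Q; 29:C/A; 31:H/R; 32:D/H; 38:K/H.
There are 14 differences over 38 sites, so p = 14/38 = 0.368.

0.368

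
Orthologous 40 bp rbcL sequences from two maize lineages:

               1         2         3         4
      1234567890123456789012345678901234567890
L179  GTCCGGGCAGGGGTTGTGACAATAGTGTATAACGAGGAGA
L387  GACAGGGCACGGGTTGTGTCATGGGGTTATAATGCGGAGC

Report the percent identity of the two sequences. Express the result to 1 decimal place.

70.0%

The sequences differ at positions 2 (T/A), 4 (C/A), 10 (G/C), 19 (A/T), 22 (A/T), 23 (T/G), 24 (A/G), 26 (T/G), 27 (G/T), 33 (C/T), 35 (A/C), 40 (A/C).
28 of the 40 sites match, so the percent identity is 28/40 × 100 = 70.0%.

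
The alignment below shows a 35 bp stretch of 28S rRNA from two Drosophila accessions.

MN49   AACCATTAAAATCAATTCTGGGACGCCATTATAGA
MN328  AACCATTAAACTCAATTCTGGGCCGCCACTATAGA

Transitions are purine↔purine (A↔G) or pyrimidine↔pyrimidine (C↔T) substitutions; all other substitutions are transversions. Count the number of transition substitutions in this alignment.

The sequences differ at positions 11 (A/C, transversion), 23 (A/C, transversion), 29 (T/C, transition).
Of the 3 differences, 1 transition and 2 transversions, so the answer is 1.

1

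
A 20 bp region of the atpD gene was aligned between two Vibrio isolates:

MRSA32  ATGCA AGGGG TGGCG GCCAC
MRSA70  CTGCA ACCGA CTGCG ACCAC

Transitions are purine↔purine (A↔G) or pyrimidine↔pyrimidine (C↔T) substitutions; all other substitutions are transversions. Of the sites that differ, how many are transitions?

Differing sites — 1:A/C (Tv); 7:G/C (Tv); 8:G/C (Tv); 10:G/A (Ti); 11:T/C (Ti); 12:G/T (Tv); 16:G/A (Ti).
Of the 7 differences, 3 transitions and 4 transversions, so the answer is 3.

3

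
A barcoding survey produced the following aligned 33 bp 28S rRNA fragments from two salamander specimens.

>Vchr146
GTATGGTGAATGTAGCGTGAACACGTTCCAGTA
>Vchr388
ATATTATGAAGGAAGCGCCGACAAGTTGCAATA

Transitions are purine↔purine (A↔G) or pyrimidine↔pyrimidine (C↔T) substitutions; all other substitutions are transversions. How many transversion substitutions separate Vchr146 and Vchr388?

The sequences differ at positions 1 (G/A, transition), 5 (G/T, transversion), 6 (G/A, transition), 11 (T/G, transversion), 13 (T/A, transversion), 18 (T/C, transition), 19 (G/C, transversion), 20 (A/G, transition), 24 (C/A, transversion), 28 (C/G, transversion), 31 (G/A, transition).
Of the 11 differences, 5 transitions and 6 transversions, so the answer is 6.

6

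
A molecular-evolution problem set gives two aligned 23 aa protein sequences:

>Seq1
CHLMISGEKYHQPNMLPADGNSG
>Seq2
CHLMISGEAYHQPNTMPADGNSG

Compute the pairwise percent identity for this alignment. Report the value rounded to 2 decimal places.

86.96%

Mismatches occur at site 9 (K↔A), site 15 (M↔T), site 16 (L↔M).
20 of the 23 sites match, so the percent identity is 20/23 × 100 = 86.96%.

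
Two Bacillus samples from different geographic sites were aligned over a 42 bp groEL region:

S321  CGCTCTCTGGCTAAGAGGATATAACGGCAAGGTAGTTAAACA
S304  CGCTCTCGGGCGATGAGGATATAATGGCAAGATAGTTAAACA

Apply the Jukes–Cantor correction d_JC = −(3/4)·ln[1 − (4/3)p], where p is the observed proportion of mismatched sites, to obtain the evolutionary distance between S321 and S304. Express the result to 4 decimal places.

0.1296

Differing sites — 8:T/G; 12:T/G; 14:A/T; 25:C/T; 32:G/A.
p = 5/42 = 0.119048.
d = −0.75 · ln(1 − (4/3)·0.119048) = −0.75 · ln(0.841269) = −0.75 · (-0.172844) = 0.1296.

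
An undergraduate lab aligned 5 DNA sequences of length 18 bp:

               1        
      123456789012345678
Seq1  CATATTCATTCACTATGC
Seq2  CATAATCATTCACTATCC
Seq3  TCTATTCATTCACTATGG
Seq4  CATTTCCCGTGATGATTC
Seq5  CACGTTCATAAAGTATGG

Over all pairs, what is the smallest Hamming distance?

2

Pairwise Hamming distances:
  Seq1 vs Seq2: 2
  Seq1 vs Seq3: 3
  Seq1 vs Seq4: 8
  Seq1 vs Seq5: 6
  Seq2 vs Seq3: 5
  Seq2 vs Seq4: 9
  Seq2 vs Seq5: 8
  Seq3 vs Seq4: 11
  Seq3 vs Seq5: 7
  Seq4 vs Seq5: 11
The smallest is 2, between Seq1 and Seq2.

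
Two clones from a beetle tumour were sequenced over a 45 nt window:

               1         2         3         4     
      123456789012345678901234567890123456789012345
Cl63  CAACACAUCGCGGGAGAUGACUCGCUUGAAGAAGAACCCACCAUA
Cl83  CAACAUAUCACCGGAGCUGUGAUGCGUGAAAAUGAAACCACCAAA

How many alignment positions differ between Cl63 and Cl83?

Mismatches occur at site 6 (C/U), site 10 (G/A), site 12 (G/C), site 17 (A/C), site 20 (A/U), site 21 (C/G), site 22 (U/A), site 23 (C/U), site 26 (U/G), site 31 (G/A), site 33 (A/U), site 37 (C/A), site 44 (U/A).
That gives 13 mismatches out of 45 aligned sites, so the Hamming distance is 13.

13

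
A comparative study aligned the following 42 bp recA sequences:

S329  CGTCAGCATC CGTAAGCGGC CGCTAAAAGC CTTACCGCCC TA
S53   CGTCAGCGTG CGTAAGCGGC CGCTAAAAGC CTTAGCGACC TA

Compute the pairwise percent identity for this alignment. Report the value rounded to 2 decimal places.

90.48%

The sequences differ at positions 8 (A/G), 10 (C/G), 35 (C/G), 38 (C/A).
38 of the 42 sites match, so the percent identity is 38/42 × 100 = 90.48%.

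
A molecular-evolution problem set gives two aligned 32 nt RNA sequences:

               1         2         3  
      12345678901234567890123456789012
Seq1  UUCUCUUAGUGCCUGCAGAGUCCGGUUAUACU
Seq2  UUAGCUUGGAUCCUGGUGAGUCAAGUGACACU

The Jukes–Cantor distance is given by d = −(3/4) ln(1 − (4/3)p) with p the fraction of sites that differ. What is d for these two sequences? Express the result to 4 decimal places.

The sequences differ at positions 3 (C/A), 4 (U/G), 8 (A/G), 10 (U/A), 11 (G/U), 16 (C/G), 17 (A/U), 23 (C/A), 24 (G/A), 27 (U/G), 29 (U/C).
p = 11/32 = 0.343750.
d = −0.75 · ln(1 − (4/3)·0.343750) = −0.75 · ln(0.541667) = −0.75 · (-0.613104) = 0.4598.

0.4598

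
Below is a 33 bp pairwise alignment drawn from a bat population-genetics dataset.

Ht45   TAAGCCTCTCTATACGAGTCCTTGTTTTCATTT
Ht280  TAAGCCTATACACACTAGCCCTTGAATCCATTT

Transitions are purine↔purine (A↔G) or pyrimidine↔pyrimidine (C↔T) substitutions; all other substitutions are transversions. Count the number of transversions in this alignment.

5

Mismatches occur at site 8 (C/A, transversion), site 10 (C/A, transversion), site 11 (T/C, transition), site 13 (T/C, transition), site 16 (G/T, transversion), site 19 (T/C, transition), site 25 (T/A, transversion), site 26 (T/A, transversion), site 28 (T/C, transition).
Of the 9 differences, 4 transitions and 5 transversions, so the answer is 5.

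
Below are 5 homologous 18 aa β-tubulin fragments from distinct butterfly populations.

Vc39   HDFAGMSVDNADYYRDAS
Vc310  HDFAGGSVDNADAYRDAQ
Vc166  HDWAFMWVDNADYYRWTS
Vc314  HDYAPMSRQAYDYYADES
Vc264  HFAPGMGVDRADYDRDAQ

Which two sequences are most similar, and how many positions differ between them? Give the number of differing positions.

Pairwise Hamming distances:
  Vc39 vs Vc310: 3
  Vc39 vs Vc166: 5
  Vc39 vs Vc314: 8
  Vc39 vs Vc264: 7
  Vc310 vs Vc166: 8
  Vc310 vs Vc314: 11
  Vc310 vs Vc264: 8
  Vc166 vs Vc314: 10
  Vc166 vs Vc264: 10
  Vc314 vs Vc264: 13
The smallest is 3, between Vc39 and Vc310.

3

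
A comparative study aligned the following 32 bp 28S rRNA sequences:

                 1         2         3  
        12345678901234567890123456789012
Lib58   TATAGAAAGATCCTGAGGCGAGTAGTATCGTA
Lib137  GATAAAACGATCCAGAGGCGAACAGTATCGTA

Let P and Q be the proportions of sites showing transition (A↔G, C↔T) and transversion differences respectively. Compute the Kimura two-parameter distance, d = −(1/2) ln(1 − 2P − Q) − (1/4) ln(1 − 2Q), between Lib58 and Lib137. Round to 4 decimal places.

The sequences differ at positions 1 (T/G, transversion), 5 (G/A, transition), 8 (A/C, transversion), 14 (T/A, transversion), 22 (G/A, transition), 23 (T/C, transition).
Of the 6 differences, 3 transitions and 3 transversions over 32 sites: P = 3/32 = 0.093750, Q = 3/32 = 0.093750.
d = −0.5·ln(0.718750) − 0.25·ln(0.812500) = −0.5·(-0.330242) − 0.25·(-0.207639) = 0.2170.

0.2170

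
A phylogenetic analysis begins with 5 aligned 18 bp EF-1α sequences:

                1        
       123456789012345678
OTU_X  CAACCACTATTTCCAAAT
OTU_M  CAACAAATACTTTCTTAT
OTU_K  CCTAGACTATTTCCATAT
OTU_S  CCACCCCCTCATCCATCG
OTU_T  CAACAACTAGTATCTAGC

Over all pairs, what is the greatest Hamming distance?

13

Pairwise Hamming distances:
  OTU_X vs OTU_M: 6
  OTU_X vs OTU_K: 5
  OTU_X vs OTU_S: 9
  OTU_X vs OTU_T: 7
  OTU_M vs OTU_K: 8
  OTU_M vs OTU_S: 11
  OTU_M vs OTU_T: 6
  OTU_K vs OTU_S: 10
  OTU_K vs OTU_T: 11
  OTU_S vs OTU_T: 13
The largest is 13, between OTU_S and OTU_T.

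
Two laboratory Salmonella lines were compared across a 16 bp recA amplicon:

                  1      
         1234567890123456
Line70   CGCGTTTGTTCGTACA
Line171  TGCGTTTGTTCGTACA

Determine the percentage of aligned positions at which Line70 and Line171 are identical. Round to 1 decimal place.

The sequences differ at position 1 (C/T).
15 of the 16 sites match, so the percent identity is 15/16 × 100 = 93.8%.

93.8%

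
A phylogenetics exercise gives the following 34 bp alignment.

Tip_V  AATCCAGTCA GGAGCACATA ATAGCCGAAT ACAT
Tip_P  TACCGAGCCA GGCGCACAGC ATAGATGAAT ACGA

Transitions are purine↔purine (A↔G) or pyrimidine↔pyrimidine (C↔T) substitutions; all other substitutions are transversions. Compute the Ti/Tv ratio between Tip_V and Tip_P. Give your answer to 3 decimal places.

0.571

Mismatches occur at site 1 (A/T, transversion), site 3 (T/C, transition), site 5 (C/G, transversion), site 8 (T/C, transition), site 13 (A/C, transversion), site 19 (T/G, transversion), site 20 (A/C, transversion), site 25 (C/A, transversion), site 26 (C/T, transition), site 33 (A/G, transition), site 34 (T/A, transversion).
Of the 11 differences, 4 transitions and 7 transversions, so Ti/Tv = 4/7 = 0.571.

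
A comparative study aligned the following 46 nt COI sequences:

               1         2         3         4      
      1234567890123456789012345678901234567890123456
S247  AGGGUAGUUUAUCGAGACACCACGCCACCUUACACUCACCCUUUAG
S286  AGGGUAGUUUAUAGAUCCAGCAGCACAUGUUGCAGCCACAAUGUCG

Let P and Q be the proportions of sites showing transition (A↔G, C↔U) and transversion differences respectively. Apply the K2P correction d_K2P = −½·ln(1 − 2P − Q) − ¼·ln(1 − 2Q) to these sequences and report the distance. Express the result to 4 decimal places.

Differing sites — 13:C/A (Tv); 16:G/U (Tv); 17:A/C (Tv); 20:C/G (Tv); 23:C/G (Tv); 24:G/C (Tv); 25:C/A (Tv); 28:C/U (Ti); 29:C/G (Tv); 32:A/G (Ti); 35:C/G (Tv); 36:U/C (Ti); 40:C/A (Tv); 41:C/A (Tv); 43:U/G (Tv); 45:A/C (Tv).
Of the 16 differences, 3 transitions and 13 transversions over 46 sites: P = 3/46 = 0.065217, Q = 13/46 = 0.282609.
d = −0.5·ln(0.586957) − 0.25·ln(0.434782) = −0.5·(-0.532804) − 0.25·(-0.832911) = 0.4746.

0.4746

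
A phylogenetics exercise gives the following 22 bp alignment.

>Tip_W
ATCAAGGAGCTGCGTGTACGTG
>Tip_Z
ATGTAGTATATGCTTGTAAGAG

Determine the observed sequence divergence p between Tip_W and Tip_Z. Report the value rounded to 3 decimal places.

Differing sites — 3:C/G; 4:A/T; 7:G/T; 9:G/T; 10:C/A; 14:G/T; 19:C/A; 21:T/A.
There are 8 differences over 22 sites, so p = 8/22 = 0.364.

0.364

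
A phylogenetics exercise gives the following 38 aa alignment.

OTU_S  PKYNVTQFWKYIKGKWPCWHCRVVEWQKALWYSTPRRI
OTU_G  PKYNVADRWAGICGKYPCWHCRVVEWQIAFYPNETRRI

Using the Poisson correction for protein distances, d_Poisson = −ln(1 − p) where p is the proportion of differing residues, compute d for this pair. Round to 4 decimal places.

0.4595

Mismatches occur at site 6 (T/A), site 7 (Q/D), site 8 (F/R), site 10 (K/A), site 11 (Y/G), site 13 (K/C), site 16 (W/Y), site 28 (K/I), site 30 (L/F), site 31 (W/Y), site 32 (Y/P), site 33 (S/N), site 34 (T/E), site 35 (P/T).
p = 14/38 = 0.368421.
d = −ln(1 − 0.368421) = −ln(0.631579) = 0.4595.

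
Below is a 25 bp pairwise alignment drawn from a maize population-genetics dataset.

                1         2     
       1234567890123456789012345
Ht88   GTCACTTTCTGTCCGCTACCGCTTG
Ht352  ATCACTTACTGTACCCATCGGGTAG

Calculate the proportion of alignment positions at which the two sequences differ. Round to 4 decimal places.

0.3600

The sequences differ at positions 1 (G/A), 8 (T/A), 13 (C/A), 15 (G/C), 17 (T/A), 18 (A/T), 20 (C/G), 22 (C/G), 24 (T/A).
There are 9 differences over 25 sites, so p = 9/25 = 0.3600.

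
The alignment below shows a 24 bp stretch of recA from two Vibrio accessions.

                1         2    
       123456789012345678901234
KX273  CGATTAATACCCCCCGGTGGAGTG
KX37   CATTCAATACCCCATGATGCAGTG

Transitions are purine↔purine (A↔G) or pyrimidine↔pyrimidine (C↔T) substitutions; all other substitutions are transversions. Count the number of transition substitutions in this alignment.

The sequences differ at positions 2 (G/A, transition), 3 (A/T, transversion), 5 (T/C, transition), 14 (C/A, transversion), 15 (C/T, transition), 17 (G/A, transition), 20 (G/C, transversion).
Of the 7 differences, 4 transitions and 3 transversions, so the answer is 4.

4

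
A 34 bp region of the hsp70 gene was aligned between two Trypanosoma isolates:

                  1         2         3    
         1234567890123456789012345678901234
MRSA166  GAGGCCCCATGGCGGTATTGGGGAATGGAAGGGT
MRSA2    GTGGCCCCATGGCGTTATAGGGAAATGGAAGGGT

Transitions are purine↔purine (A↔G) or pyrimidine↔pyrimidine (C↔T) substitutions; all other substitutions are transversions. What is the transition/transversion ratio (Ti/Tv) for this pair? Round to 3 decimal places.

0.333

Differing sites — 2:A/T (Tv); 15:G/T (Tv); 19:T/A (Tv); 23:G/A (Ti).
Of the 4 differences, 1 transition and 3 transversions, so Ti/Tv = 1/3 = 0.333.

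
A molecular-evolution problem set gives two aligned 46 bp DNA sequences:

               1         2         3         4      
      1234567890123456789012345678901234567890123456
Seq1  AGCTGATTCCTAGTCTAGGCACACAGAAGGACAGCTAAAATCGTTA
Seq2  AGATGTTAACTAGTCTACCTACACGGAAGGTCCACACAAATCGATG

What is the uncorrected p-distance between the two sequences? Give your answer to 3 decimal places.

0.326

Differing sites — 3:C/A; 6:A/T; 8:T/A; 9:C/A; 18:G/C; 19:G/C; 20:C/T; 25:A/G; 31:A/T; 33:A/C; 34:G/A; 36:T/A; 37:A/C; 44:T/A; 46:A/G.
There are 15 differences over 46 sites, so p = 15/46 = 0.326.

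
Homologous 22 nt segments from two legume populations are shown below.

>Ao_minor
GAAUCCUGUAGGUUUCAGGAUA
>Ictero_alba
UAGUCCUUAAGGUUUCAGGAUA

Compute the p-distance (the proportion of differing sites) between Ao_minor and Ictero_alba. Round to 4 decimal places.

0.1818

The sequences differ at positions 1 (G/U), 3 (A/G), 8 (G/U), 9 (U/A).
There are 4 differences over 22 sites, so p = 4/22 = 0.1818.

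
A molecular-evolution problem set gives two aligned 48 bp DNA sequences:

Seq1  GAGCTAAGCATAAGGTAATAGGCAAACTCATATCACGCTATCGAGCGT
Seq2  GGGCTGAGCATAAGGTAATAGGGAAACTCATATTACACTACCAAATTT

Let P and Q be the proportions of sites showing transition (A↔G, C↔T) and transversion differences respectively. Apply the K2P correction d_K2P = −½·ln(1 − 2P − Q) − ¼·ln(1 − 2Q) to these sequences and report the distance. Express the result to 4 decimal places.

0.2568

The sequences differ at positions 2 (A/G, transition), 6 (A/G, transition), 23 (C/G, transversion), 34 (C/T, transition), 37 (G/A, transition), 41 (T/C, transition), 43 (G/A, transition), 45 (G/A, transition), 46 (C/T, transition), 47 (G/T, transversion).
Of the 10 differences, 8 transitions and 2 transversions over 48 sites: P = 8/48 = 0.166667, Q = 2/48 = 0.041667.
d = −0.5·ln(0.624999) − 0.25·ln(0.916666) = −0.5·(-0.470005) − 0.25·(-0.087012) = 0.2568.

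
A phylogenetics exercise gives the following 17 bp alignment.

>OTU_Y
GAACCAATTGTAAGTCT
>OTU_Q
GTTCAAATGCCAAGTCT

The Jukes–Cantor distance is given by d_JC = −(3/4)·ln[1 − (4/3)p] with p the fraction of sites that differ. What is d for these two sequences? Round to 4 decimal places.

0.4770

Mismatches occur at site 2 (A→T), site 3 (A→T), site 5 (C→A), site 9 (T→G), site 10 (G→C), site 11 (T→C).
p = 6/17 = 0.352941.
d = −0.75 · ln(1 − (4/3)·0.352941) = −0.75 · ln(0.529412) = −0.75 · (-0.635988) = 0.4770.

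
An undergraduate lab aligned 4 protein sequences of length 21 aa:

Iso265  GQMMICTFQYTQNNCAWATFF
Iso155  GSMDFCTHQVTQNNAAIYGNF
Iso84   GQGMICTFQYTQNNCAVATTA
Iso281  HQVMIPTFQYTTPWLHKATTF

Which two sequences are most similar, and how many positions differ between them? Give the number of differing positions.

Pairwise Hamming distances:
  Iso265 vs Iso155: 10
  Iso265 vs Iso84: 4
  Iso265 vs Iso281: 10
  Iso155 vs Iso84: 12
  Iso155 vs Iso281: 17
  Iso84 vs Iso281: 10
The smallest is 4, between Iso265 and Iso84.

4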